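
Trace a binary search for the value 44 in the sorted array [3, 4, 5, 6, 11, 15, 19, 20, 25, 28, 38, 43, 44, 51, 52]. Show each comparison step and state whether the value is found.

Binary search for 44 in [3, 4, 5, 6, 11, 15, 19, 20, 25, 28, 38, 43, 44, 51, 52]:

lo=0, hi=14, mid=7, arr[mid]=20 -> 20 < 44, search right half
lo=8, hi=14, mid=11, arr[mid]=43 -> 43 < 44, search right half
lo=12, hi=14, mid=13, arr[mid]=51 -> 51 > 44, search left half
lo=12, hi=12, mid=12, arr[mid]=44 -> Found target at index 12!

Binary search finds 44 at index 12 after 4 comparisons. The search repeatedly halves the search space by comparing with the middle element.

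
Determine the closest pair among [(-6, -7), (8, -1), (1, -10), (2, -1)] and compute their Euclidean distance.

Computing all pairwise distances among 4 points:

d((-6, -7), (8, -1)) = 15.2315
d((-6, -7), (1, -10)) = 7.6158
d((-6, -7), (2, -1)) = 10.0
d((8, -1), (1, -10)) = 11.4018
d((8, -1), (2, -1)) = 6.0 <-- minimum
d((1, -10), (2, -1)) = 9.0554

Closest pair: (8, -1) and (2, -1) with distance 6.0

The closest pair is (8, -1) and (2, -1) with Euclidean distance 6.0. For 4 points, brute-force pairwise comparison is shown above. For large n, the divide-and-conquer algorithm (sort by x, recurse on halves, check the dividing strip) achieves O(n log n).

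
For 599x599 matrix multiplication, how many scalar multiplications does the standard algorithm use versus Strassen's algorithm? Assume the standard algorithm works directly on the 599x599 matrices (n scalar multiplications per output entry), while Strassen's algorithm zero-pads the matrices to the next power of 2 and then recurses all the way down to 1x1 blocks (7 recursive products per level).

Matrix multiplication for 599x599 matrices:

Strassen's algorithm requires power-of-2 dimensions. Pad 599x599 to 1024x1024 (next power of 2).

Standard algorithm: 599^3 = 214921799 multiplications
Strassen's algorithm: 7^(log2(1024)) = 7^10 = 282475249 multiplications
Difference: 214921799 - 282475249 = -67553450 (Strassen uses MORE here due to padding overhead — for small or just-over-power-of-2 n, padding can outweigh the per-level savings)

Standard: 214921799 multiplications (599^3). Strassen: 282475249 multiplications (7^10, after padding to 1024x1024). Strassen reduces 8 recursive multiplications to 7 at each level.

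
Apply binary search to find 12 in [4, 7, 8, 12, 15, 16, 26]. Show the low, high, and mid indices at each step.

Binary search for 12 in [4, 7, 8, 12, 15, 16, 26]:

lo=0, hi=6, mid=3, arr[mid]=12 -> Found target at index 3!

Binary search finds 12 at index 3 after 1 comparisons. The search repeatedly halves the search space by comparing with the middle element.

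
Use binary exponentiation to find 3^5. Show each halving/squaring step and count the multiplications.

Computing 3^5 by squaring (build up from 3^1; each line after the first costs one multiplication):

3^1 = 3
3^2 = (3^1)^2 = 3^2 = 9
3^4 = (3^2)^2 = 9^2 = 81
3^5 = 3 * 3^4 = 3 * 81 = 243

Result: 243
Multiplications needed: 3 (3 lines after 3^1)

3^5 = 243. Using exponentiation by squaring, this requires 3 multiplications. The key idea: if the exponent is even, square the half-power; if odd, multiply by the base once.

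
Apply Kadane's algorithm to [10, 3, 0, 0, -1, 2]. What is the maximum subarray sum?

Using Kadane's algorithm on [10, 3, 0, 0, -1, 2]:

Scanning through the array:
Position 1 (value 3): max_ending_here = 13, max_so_far = 13
Position 2 (value 0): max_ending_here = 13, max_so_far = 13
Position 3 (value 0): max_ending_here = 13, max_so_far = 13
Position 4 (value -1): max_ending_here = 12, max_so_far = 13
Position 5 (value 2): max_ending_here = 14, max_so_far = 14

Maximum subarray: [10, 3, 0, 0, -1, 2]
Maximum sum: 14

The maximum subarray is [10, 3, 0, 0, -1, 2] with sum 14. This subarray runs from index 0 to index 5.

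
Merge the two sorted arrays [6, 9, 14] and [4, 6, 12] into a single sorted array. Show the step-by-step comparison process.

Merging process:

Compare 6 vs 4: take 4 from right. Merged: [4]
Compare 6 vs 6: take 6 from left. Merged: [4, 6]
Compare 9 vs 6: take 6 from right. Merged: [4, 6, 6]
Compare 9 vs 12: take 9 from left. Merged: [4, 6, 6, 9]
Compare 14 vs 12: take 12 from right. Merged: [4, 6, 6, 9, 12]
Append remaining from left: [14]. Merged: [4, 6, 6, 9, 12, 14]

Final merged array: [4, 6, 6, 9, 12, 14]
Total comparisons: 5

The merged array is [4, 6, 6, 9, 12, 14], requiring 5 comparisons. The merge step runs in O(n) time where n is the total number of elements.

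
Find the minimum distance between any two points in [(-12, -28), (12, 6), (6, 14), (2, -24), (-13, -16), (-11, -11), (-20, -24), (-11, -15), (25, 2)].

Computing all pairwise distances among 9 points:

d((-12, -28), (12, 6)) = 41.6173
d((-12, -28), (6, 14)) = 45.6946
d((-12, -28), (2, -24)) = 14.5602
d((-12, -28), (-13, -16)) = 12.0416
d((-12, -28), (-11, -11)) = 17.0294
d((-12, -28), (-20, -24)) = 8.9443
d((-12, -28), (-11, -15)) = 13.0384
d((-12, -28), (25, 2)) = 47.634
d((12, 6), (6, 14)) = 10.0
d((12, 6), (2, -24)) = 31.6228
d((12, 6), (-13, -16)) = 33.3017
d((12, 6), (-11, -11)) = 28.6007
d((12, 6), (-20, -24)) = 43.8634
d((12, 6), (-11, -15)) = 31.1448
d((12, 6), (25, 2)) = 13.6015
d((6, 14), (2, -24)) = 38.2099
d((6, 14), (-13, -16)) = 35.5106
d((6, 14), (-11, -11)) = 30.2324
d((6, 14), (-20, -24)) = 46.0435
d((6, 14), (-11, -15)) = 33.6155
d((6, 14), (25, 2)) = 22.4722
d((2, -24), (-13, -16)) = 17.0
d((2, -24), (-11, -11)) = 18.3848
d((2, -24), (-20, -24)) = 22.0
d((2, -24), (-11, -15)) = 15.8114
d((2, -24), (25, 2)) = 34.7131
d((-13, -16), (-11, -11)) = 5.3852
d((-13, -16), (-20, -24)) = 10.6301
d((-13, -16), (-11, -15)) = 2.2361 <-- minimum
d((-13, -16), (25, 2)) = 42.0476
d((-11, -11), (-20, -24)) = 15.8114
d((-11, -11), (-11, -15)) = 4.0
d((-11, -11), (25, 2)) = 38.2753
d((-20, -24), (-11, -15)) = 12.7279
d((-20, -24), (25, 2)) = 51.9711
d((-11, -15), (25, 2)) = 39.8121

Closest pair: (-13, -16) and (-11, -15) with distance 2.2361

The closest pair is (-13, -16) and (-11, -15) with Euclidean distance 2.2361. For 9 points, brute-force pairwise comparison is shown above. For large n, the divide-and-conquer algorithm (sort by x, recurse on halves, check the dividing strip) achieves O(n log n).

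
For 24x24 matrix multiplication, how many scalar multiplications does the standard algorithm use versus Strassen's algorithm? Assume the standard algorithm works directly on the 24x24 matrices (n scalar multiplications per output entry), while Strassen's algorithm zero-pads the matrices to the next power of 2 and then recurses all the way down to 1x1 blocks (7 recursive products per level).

Matrix multiplication for 24x24 matrices:

Strassen's algorithm requires power-of-2 dimensions. Pad 24x24 to 32x32 (next power of 2).

Standard algorithm: 24^3 = 13824 multiplications
Strassen's algorithm: 7^(log2(32)) = 7^5 = 16807 multiplications
Difference: 13824 - 16807 = -2983 (Strassen uses MORE here due to padding overhead — for small or just-over-power-of-2 n, padding can outweigh the per-level savings)

Standard: 13824 multiplications (24^3). Strassen: 16807 multiplications (7^5, after padding to 32x32). Strassen reduces 8 recursive multiplications to 7 at each level.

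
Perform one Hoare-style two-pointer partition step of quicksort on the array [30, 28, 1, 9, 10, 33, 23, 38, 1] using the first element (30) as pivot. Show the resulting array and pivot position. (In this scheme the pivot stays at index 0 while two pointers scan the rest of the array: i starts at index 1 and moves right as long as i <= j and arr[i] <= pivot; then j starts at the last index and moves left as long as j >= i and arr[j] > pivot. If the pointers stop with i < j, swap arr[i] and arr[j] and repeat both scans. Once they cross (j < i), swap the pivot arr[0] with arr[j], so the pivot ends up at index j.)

Hoare-style two-pointer partition with pivot = 30:

Initial array: [30, 28, 1, 9, 10, 33, 23, 38, 1]

Pointers start at i = 1, j = 8.
i stops at index 5 (arr[5]=33 > 30), j stops at index 8 (arr[8]=1 <= 30): swap arr[5] and arr[8], array becomes [30, 28, 1, 9, 10, 1, 23, 38, 33]
i ends at 7, j ends at 6: the pointers have crossed (j < i), so scanning stops.

Swap pivot arr[0] with arr[6] to place pivot at position 6: [23, 28, 1, 9, 10, 1, 30, 38, 33]
Pivot position: 6

After partitioning with pivot 30, the array becomes [23, 28, 1, 9, 10, 1, 30, 38, 33]. The pivot is placed at index 6. All elements to the left of the pivot are <= 30, and all elements to the right are > 30.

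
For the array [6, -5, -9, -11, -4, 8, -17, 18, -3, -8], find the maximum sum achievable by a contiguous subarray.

Using Kadane's algorithm on [6, -5, -9, -11, -4, 8, -17, 18, -3, -8]:

Scanning through the array:
Position 1 (value -5): max_ending_here = 1, max_so_far = 6
Position 2 (value -9): max_ending_here = -8, max_so_far = 6
Position 3 (value -11): max_ending_here = -11, max_so_far = 6
Position 4 (value -4): max_ending_here = -4, max_so_far = 6
Position 5 (value 8): max_ending_here = 8, max_so_far = 8
Position 6 (value -17): max_ending_here = -9, max_so_far = 8
Position 7 (value 18): max_ending_here = 18, max_so_far = 18
Position 8 (value -3): max_ending_here = 15, max_so_far = 18
Position 9 (value -8): max_ending_here = 7, max_so_far = 18

Maximum subarray: [18]
Maximum sum: 18

The maximum subarray is [18] with sum 18. This subarray runs from index 7 to index 7.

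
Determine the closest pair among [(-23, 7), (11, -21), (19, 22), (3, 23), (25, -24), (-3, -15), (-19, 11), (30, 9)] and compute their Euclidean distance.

Computing all pairwise distances among 8 points:

d((-23, 7), (11, -21)) = 44.0454
d((-23, 7), (19, 22)) = 44.5982
d((-23, 7), (3, 23)) = 30.5287
d((-23, 7), (25, -24)) = 57.1402
d((-23, 7), (-3, -15)) = 29.7321
d((-23, 7), (-19, 11)) = 5.6569 <-- minimum
d((-23, 7), (30, 9)) = 53.0377
d((11, -21), (19, 22)) = 43.7379
d((11, -21), (3, 23)) = 44.7214
d((11, -21), (25, -24)) = 14.3178
d((11, -21), (-3, -15)) = 15.2315
d((11, -21), (-19, 11)) = 43.8634
d((11, -21), (30, 9)) = 35.5106
d((19, 22), (3, 23)) = 16.0312
d((19, 22), (25, -24)) = 46.3897
d((19, 22), (-3, -15)) = 43.0465
d((19, 22), (-19, 11)) = 39.5601
d((19, 22), (30, 9)) = 17.0294
d((3, 23), (25, -24)) = 51.8941
d((3, 23), (-3, -15)) = 38.4708
d((3, 23), (-19, 11)) = 25.0599
d((3, 23), (30, 9)) = 30.4138
d((25, -24), (-3, -15)) = 29.4109
d((25, -24), (-19, 11)) = 56.2228
d((25, -24), (30, 9)) = 33.3766
d((-3, -15), (-19, 11)) = 30.5287
d((-3, -15), (30, 9)) = 40.8044
d((-19, 11), (30, 9)) = 49.0408

Closest pair: (-23, 7) and (-19, 11) with distance 5.6569

The closest pair is (-23, 7) and (-19, 11) with Euclidean distance 5.6569. For 8 points, brute-force pairwise comparison is shown above. For large n, the divide-and-conquer algorithm (sort by x, recurse on halves, check the dividing strip) achieves O(n log n).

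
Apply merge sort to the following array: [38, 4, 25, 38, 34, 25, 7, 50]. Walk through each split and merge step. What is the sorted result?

Merge sort trace:

Split: [38, 4, 25, 38, 34, 25, 7, 50] -> [38, 4, 25, 38] and [34, 25, 7, 50]
  Split: [38, 4, 25, 38] -> [38, 4] and [25, 38]
    Split: [38, 4] -> [38] and [4]
    Merge: [38] + [4] -> [4, 38]
    Split: [25, 38] -> [25] and [38]
    Merge: [25] + [38] -> [25, 38]
  Merge: [4, 38] + [25, 38] -> [4, 25, 38, 38]
  Split: [34, 25, 7, 50] -> [34, 25] and [7, 50]
    Split: [34, 25] -> [34] and [25]
    Merge: [34] + [25] -> [25, 34]
    Split: [7, 50] -> [7] and [50]
    Merge: [7] + [50] -> [7, 50]
  Merge: [25, 34] + [7, 50] -> [7, 25, 34, 50]
Merge: [4, 25, 38, 38] + [7, 25, 34, 50] -> [4, 7, 25, 25, 34, 38, 38, 50]

Final sorted array: [4, 7, 25, 25, 34, 38, 38, 50]

The merge sort proceeds by recursively splitting the array and merging sorted halves.
After all merges, the sorted array is [4, 7, 25, 25, 34, 38, 38, 50].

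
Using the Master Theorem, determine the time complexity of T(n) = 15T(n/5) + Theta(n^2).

Master Theorem for T(n) = 15T(n/5) + O(n^2):

a = 15, b = 5, c = 2
log_b(a) = log_5(15) = 1.6826

Case 3: c = 2 > log_5(15) = 1.6826
T(n) = O(n^2) = O(n^2)

For T(n) = 15T(n/5) + O(n^2): log_5(15) = 1.6826. This is Case 3 of the Master Theorem (c > log_b(a), work dominated by root), giving O(n^2).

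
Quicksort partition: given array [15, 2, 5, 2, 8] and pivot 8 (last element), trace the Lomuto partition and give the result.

Lomuto partition with pivot = 8:

Initial array: [15, 2, 5, 2, 8]

arr[0]=15 > 8: no swap
arr[1]=2 <= 8: swap with position 0, array becomes [2, 15, 5, 2, 8]
arr[2]=5 <= 8: swap with position 1, array becomes [2, 5, 15, 2, 8]
arr[3]=2 <= 8: swap with position 2, array becomes [2, 5, 2, 15, 8]

Place pivot at position 3: [2, 5, 2, 8, 15]
Pivot position: 3

After partitioning with pivot 8, the array becomes [2, 5, 2, 8, 15]. The pivot is placed at index 3. All elements to the left of the pivot are <= 8, and all elements to the right are > 8.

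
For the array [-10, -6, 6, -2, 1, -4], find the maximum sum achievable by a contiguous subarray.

Using Kadane's algorithm on [-10, -6, 6, -2, 1, -4]:

Scanning through the array:
Position 1 (value -6): max_ending_here = -6, max_so_far = -6
Position 2 (value 6): max_ending_here = 6, max_so_far = 6
Position 3 (value -2): max_ending_here = 4, max_so_far = 6
Position 4 (value 1): max_ending_here = 5, max_so_far = 6
Position 5 (value -4): max_ending_here = 1, max_so_far = 6

Maximum subarray: [6]
Maximum sum: 6

The maximum subarray is [6] with sum 6. This subarray runs from index 2 to index 2.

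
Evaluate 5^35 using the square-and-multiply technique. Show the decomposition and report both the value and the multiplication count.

Computing 5^35 by squaring (build up from 5^1; each line after the first costs one multiplication):

5^1 = 5
5^2 = (5^1)^2 = 5^2 = 25
5^4 = (5^2)^2 = 25^2 = 625
5^8 = (5^4)^2 = 625^2 = 390625
5^16 = (5^8)^2 = 390625^2 = 152587890625
5^17 = 5 * 5^16 = 5 * 152587890625 = 762939453125
5^34 = (5^17)^2 = 762939453125^2 = 582076609134674072265625
5^35 = 5 * 5^34 = 5 * 582076609134674072265625 = 2910383045673370361328125

Result: 2910383045673370361328125
Multiplications needed: 7 (7 lines after 5^1)

5^35 = 2910383045673370361328125. Using exponentiation by squaring, this requires 7 multiplications. The key idea: if the exponent is even, square the half-power; if odd, multiply by the base once.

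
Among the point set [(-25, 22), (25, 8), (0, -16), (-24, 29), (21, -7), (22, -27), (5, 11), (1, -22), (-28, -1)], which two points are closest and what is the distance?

Computing all pairwise distances among 9 points:

d((-25, 22), (25, 8)) = 51.923
d((-25, 22), (0, -16)) = 45.4863
d((-25, 22), (-24, 29)) = 7.0711
d((-25, 22), (21, -7)) = 54.3783
d((-25, 22), (22, -27)) = 67.897
d((-25, 22), (5, 11)) = 31.9531
d((-25, 22), (1, -22)) = 51.1077
d((-25, 22), (-28, -1)) = 23.1948
d((25, 8), (0, -16)) = 34.6554
d((25, 8), (-24, 29)) = 53.3104
d((25, 8), (21, -7)) = 15.5242
d((25, 8), (22, -27)) = 35.1283
d((25, 8), (5, 11)) = 20.2237
d((25, 8), (1, -22)) = 38.4187
d((25, 8), (-28, -1)) = 53.7587
d((0, -16), (-24, 29)) = 51.0
d((0, -16), (21, -7)) = 22.8473
d((0, -16), (22, -27)) = 24.5967
d((0, -16), (5, 11)) = 27.4591
d((0, -16), (1, -22)) = 6.0828 <-- minimum
d((0, -16), (-28, -1)) = 31.7648
d((-24, 29), (21, -7)) = 57.6281
d((-24, 29), (22, -27)) = 72.4707
d((-24, 29), (5, 11)) = 34.1321
d((-24, 29), (1, -22)) = 56.7979
d((-24, 29), (-28, -1)) = 30.2655
d((21, -7), (22, -27)) = 20.025
d((21, -7), (5, 11)) = 24.0832
d((21, -7), (1, -22)) = 25.0
d((21, -7), (-28, -1)) = 49.366
d((22, -27), (5, 11)) = 41.6293
d((22, -27), (1, -22)) = 21.587
d((22, -27), (-28, -1)) = 56.356
d((5, 11), (1, -22)) = 33.2415
d((5, 11), (-28, -1)) = 35.1141
d((1, -22), (-28, -1)) = 35.805

Closest pair: (0, -16) and (1, -22) with distance 6.0828

The closest pair is (0, -16) and (1, -22) with Euclidean distance 6.0828. For 9 points, brute-force pairwise comparison is shown above. For large n, the divide-and-conquer algorithm (sort by x, recurse on halves, check the dividing strip) achieves O(n log n).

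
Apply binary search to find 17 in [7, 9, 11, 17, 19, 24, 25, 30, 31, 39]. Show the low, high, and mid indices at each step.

Binary search for 17 in [7, 9, 11, 17, 19, 24, 25, 30, 31, 39]:

lo=0, hi=9, mid=4, arr[mid]=19 -> 19 > 17, search left half
lo=0, hi=3, mid=1, arr[mid]=9 -> 9 < 17, search right half
lo=2, hi=3, mid=2, arr[mid]=11 -> 11 < 17, search right half
lo=3, hi=3, mid=3, arr[mid]=17 -> Found target at index 3!

Binary search finds 17 at index 3 after 4 comparisons. The search repeatedly halves the search space by comparing with the middle element.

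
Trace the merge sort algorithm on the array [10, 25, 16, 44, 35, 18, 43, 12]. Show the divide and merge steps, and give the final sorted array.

Merge sort trace:

Split: [10, 25, 16, 44, 35, 18, 43, 12] -> [10, 25, 16, 44] and [35, 18, 43, 12]
  Split: [10, 25, 16, 44] -> [10, 25] and [16, 44]
    Split: [10, 25] -> [10] and [25]
    Merge: [10] + [25] -> [10, 25]
    Split: [16, 44] -> [16] and [44]
    Merge: [16] + [44] -> [16, 44]
  Merge: [10, 25] + [16, 44] -> [10, 16, 25, 44]
  Split: [35, 18, 43, 12] -> [35, 18] and [43, 12]
    Split: [35, 18] -> [35] and [18]
    Merge: [35] + [18] -> [18, 35]
    Split: [43, 12] -> [43] and [12]
    Merge: [43] + [12] -> [12, 43]
  Merge: [18, 35] + [12, 43] -> [12, 18, 35, 43]
Merge: [10, 16, 25, 44] + [12, 18, 35, 43] -> [10, 12, 16, 18, 25, 35, 43, 44]

Final sorted array: [10, 12, 16, 18, 25, 35, 43, 44]

The merge sort proceeds by recursively splitting the array and merging sorted halves.
After all merges, the sorted array is [10, 12, 16, 18, 25, 35, 43, 44].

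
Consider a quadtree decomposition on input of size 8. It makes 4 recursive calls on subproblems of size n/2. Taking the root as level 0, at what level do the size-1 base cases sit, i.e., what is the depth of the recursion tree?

For divide and conquer with division factor 2:

Problem sizes at each level:
Level 0: 8
Level 1: 4
Level 2: 2
Level 3: 1

The root is level 0 and the size-1 base case is level 3 (the tree spans levels 0 through 3, i.e. 4 levels counting the root), so the depth is the number of divisions: log_2(8) = 3

The recursion tree depth is log_2(8) = 3. At each level, the problem size is divided by 2, so it takes 3 divisions to reduce to a base case of size 1. The algorithm makes 4 recursive calls at each level.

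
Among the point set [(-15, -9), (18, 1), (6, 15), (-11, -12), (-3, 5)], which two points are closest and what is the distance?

Computing all pairwise distances among 5 points:

d((-15, -9), (18, 1)) = 34.4819
d((-15, -9), (6, 15)) = 31.8904
d((-15, -9), (-11, -12)) = 5.0 <-- minimum
d((-15, -9), (-3, 5)) = 18.4391
d((18, 1), (6, 15)) = 18.4391
d((18, 1), (-11, -12)) = 31.7805
d((18, 1), (-3, 5)) = 21.3776
d((6, 15), (-11, -12)) = 31.9061
d((6, 15), (-3, 5)) = 13.4536
d((-11, -12), (-3, 5)) = 18.7883

Closest pair: (-15, -9) and (-11, -12) with distance 5.0

The closest pair is (-15, -9) and (-11, -12) with Euclidean distance 5.0. For 5 points, brute-force pairwise comparison is shown above. For large n, the divide-and-conquer algorithm (sort by x, recurse on halves, check the dividing strip) achieves O(n log n).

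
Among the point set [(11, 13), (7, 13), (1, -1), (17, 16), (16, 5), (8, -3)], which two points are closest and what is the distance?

Computing all pairwise distances among 6 points:

d((11, 13), (7, 13)) = 4.0 <-- minimum
d((11, 13), (1, -1)) = 17.2047
d((11, 13), (17, 16)) = 6.7082
d((11, 13), (16, 5)) = 9.434
d((11, 13), (8, -3)) = 16.2788
d((7, 13), (1, -1)) = 15.2315
d((7, 13), (17, 16)) = 10.4403
d((7, 13), (16, 5)) = 12.0416
d((7, 13), (8, -3)) = 16.0312
d((1, -1), (17, 16)) = 23.3452
d((1, -1), (16, 5)) = 16.1555
d((1, -1), (8, -3)) = 7.2801
d((17, 16), (16, 5)) = 11.0454
d((17, 16), (8, -3)) = 21.0238
d((16, 5), (8, -3)) = 11.3137

Closest pair: (11, 13) and (7, 13) with distance 4.0

The closest pair is (11, 13) and (7, 13) with Euclidean distance 4.0. For 6 points, brute-force pairwise comparison is shown above. For large n, the divide-and-conquer algorithm (sort by x, recurse on halves, check the dividing strip) achieves O(n log n).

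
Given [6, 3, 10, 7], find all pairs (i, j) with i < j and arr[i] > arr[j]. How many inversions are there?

Finding inversions in [6, 3, 10, 7]:

(0, 1): arr[0]=6 > arr[1]=3
(2, 3): arr[2]=10 > arr[3]=7

Total inversions: 2

The array has 2 inversion(s): (0,1), (2,3). Each pair (i,j) satisfies i < j and arr[i] > arr[j].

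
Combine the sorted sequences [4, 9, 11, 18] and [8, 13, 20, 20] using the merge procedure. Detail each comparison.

Merging process:

Compare 4 vs 8: take 4 from left. Merged: [4]
Compare 9 vs 8: take 8 from right. Merged: [4, 8]
Compare 9 vs 13: take 9 from left. Merged: [4, 8, 9]
Compare 11 vs 13: take 11 from left. Merged: [4, 8, 9, 11]
Compare 18 vs 13: take 13 from right. Merged: [4, 8, 9, 11, 13]
Compare 18 vs 20: take 18 from left. Merged: [4, 8, 9, 11, 13, 18]
Append remaining from right: [20, 20]. Merged: [4, 8, 9, 11, 13, 18, 20, 20]

Final merged array: [4, 8, 9, 11, 13, 18, 20, 20]
Total comparisons: 6

The merged array is [4, 8, 9, 11, 13, 18, 20, 20], requiring 6 comparisons. The merge step runs in O(n) time where n is the total number of elements.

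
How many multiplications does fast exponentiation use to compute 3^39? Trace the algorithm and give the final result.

Computing 3^39 by squaring (build up from 3^1; each line after the first costs one multiplication):

3^1 = 3
3^2 = (3^1)^2 = 3^2 = 9
3^4 = (3^2)^2 = 9^2 = 81
3^8 = (3^4)^2 = 81^2 = 6561
3^9 = 3 * 3^8 = 3 * 6561 = 19683
3^18 = (3^9)^2 = 19683^2 = 387420489
3^19 = 3 * 3^18 = 3 * 387420489 = 1162261467
3^38 = (3^19)^2 = 1162261467^2 = 1350851717672992089
3^39 = 3 * 3^38 = 3 * 1350851717672992089 = 4052555153018976267

Result: 4052555153018976267
Multiplications needed: 8 (8 lines after 3^1)

3^39 = 4052555153018976267. Using exponentiation by squaring, this requires 8 multiplications. The key idea: if the exponent is even, square the half-power; if odd, multiply by the base once.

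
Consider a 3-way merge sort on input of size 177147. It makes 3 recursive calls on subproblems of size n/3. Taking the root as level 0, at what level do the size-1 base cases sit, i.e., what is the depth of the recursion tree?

For divide and conquer with division factor 3:

Problem sizes at each level:
Level 0: 177147
Level 1: 59049
Level 2: 19683
Level 3: 6561
Level 4: 2187
Level 5: 729
Level 6: 243
Level 7: 81
Level 8: 27
Level 9: 9
Level 10: 3
Level 11: 1

The root is level 0 and the size-1 base case is level 11 (the tree spans levels 0 through 11, i.e. 12 levels counting the root), so the depth is the number of divisions: log_3(177147) = 11

The recursion tree depth is log_3(177147) = 11. At each level, the problem size is divided by 3, so it takes 11 divisions to reduce to a base case of size 1. The algorithm makes 3 recursive calls at each level.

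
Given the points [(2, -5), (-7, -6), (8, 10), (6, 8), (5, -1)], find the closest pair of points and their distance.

Computing all pairwise distances among 5 points:

d((2, -5), (-7, -6)) = 9.0554
d((2, -5), (8, 10)) = 16.1555
d((2, -5), (6, 8)) = 13.6015
d((2, -5), (5, -1)) = 5.0
d((-7, -6), (8, 10)) = 21.9317
d((-7, -6), (6, 8)) = 19.105
d((-7, -6), (5, -1)) = 13.0
d((8, 10), (6, 8)) = 2.8284 <-- minimum
d((8, 10), (5, -1)) = 11.4018
d((6, 8), (5, -1)) = 9.0554

Closest pair: (8, 10) and (6, 8) with distance 2.8284

The closest pair is (8, 10) and (6, 8) with Euclidean distance 2.8284. For 5 points, brute-force pairwise comparison is shown above. For large n, the divide-and-conquer algorithm (sort by x, recurse on halves, check the dividing strip) achieves O(n log n).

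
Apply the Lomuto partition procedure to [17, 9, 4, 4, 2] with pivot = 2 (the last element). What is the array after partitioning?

Lomuto partition with pivot = 2:

Initial array: [17, 9, 4, 4, 2]

arr[0]=17 > 2: no swap
arr[1]=9 > 2: no swap
arr[2]=4 > 2: no swap
arr[3]=4 > 2: no swap

Place pivot at position 0: [2, 9, 4, 4, 17]
Pivot position: 0

After partitioning with pivot 2, the array becomes [2, 9, 4, 4, 17]. The pivot is placed at index 0. All elements to the left of the pivot are <= 2, and all elements to the right are > 2.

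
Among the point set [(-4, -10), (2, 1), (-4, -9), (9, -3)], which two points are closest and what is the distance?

Computing all pairwise distances among 4 points:

d((-4, -10), (2, 1)) = 12.53
d((-4, -10), (-4, -9)) = 1.0 <-- minimum
d((-4, -10), (9, -3)) = 14.7648
d((2, 1), (-4, -9)) = 11.6619
d((2, 1), (9, -3)) = 8.0623
d((-4, -9), (9, -3)) = 14.3178

Closest pair: (-4, -10) and (-4, -9) with distance 1.0

The closest pair is (-4, -10) and (-4, -9) with Euclidean distance 1.0. For 4 points, brute-force pairwise comparison is shown above. For large n, the divide-and-conquer algorithm (sort by x, recurse on halves, check the dividing strip) achieves O(n log n).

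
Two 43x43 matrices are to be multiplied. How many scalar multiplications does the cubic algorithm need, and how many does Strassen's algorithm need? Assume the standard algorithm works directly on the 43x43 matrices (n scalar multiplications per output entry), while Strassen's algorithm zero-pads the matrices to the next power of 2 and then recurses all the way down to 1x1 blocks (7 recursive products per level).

Matrix multiplication for 43x43 matrices:

Strassen's algorithm requires power-of-2 dimensions. Pad 43x43 to 64x64 (next power of 2).

Standard algorithm: 43^3 = 79507 multiplications
Strassen's algorithm: 7^(log2(64)) = 7^6 = 117649 multiplications
Difference: 79507 - 117649 = -38142 (Strassen uses MORE here due to padding overhead — for small or just-over-power-of-2 n, padding can outweigh the per-level savings)

Standard: 79507 multiplications (43^3). Strassen: 117649 multiplications (7^6, after padding to 64x64). Strassen reduces 8 recursive multiplications to 7 at each level.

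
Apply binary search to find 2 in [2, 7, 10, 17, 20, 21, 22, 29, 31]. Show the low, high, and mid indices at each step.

Binary search for 2 in [2, 7, 10, 17, 20, 21, 22, 29, 31]:

lo=0, hi=8, mid=4, arr[mid]=20 -> 20 > 2, search left half
lo=0, hi=3, mid=1, arr[mid]=7 -> 7 > 2, search left half
lo=0, hi=0, mid=0, arr[mid]=2 -> Found target at index 0!

Binary search finds 2 at index 0 after 3 comparisons. The search repeatedly halves the search space by comparing with the middle element.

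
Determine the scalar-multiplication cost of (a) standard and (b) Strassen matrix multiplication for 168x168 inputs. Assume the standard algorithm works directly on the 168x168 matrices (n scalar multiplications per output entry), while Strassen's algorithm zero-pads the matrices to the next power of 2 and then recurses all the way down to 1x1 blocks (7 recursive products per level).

Matrix multiplication for 168x168 matrices:

Strassen's algorithm requires power-of-2 dimensions. Pad 168x168 to 256x256 (next power of 2).

Standard algorithm: 168^3 = 4741632 multiplications
Strassen's algorithm: 7^(log2(256)) = 7^8 = 5764801 multiplications
Difference: 4741632 - 5764801 = -1023169 (Strassen uses MORE here due to padding overhead — for small or just-over-power-of-2 n, padding can outweigh the per-level savings)

Standard: 4741632 multiplications (168^3). Strassen: 5764801 multiplications (7^8, after padding to 256x256). Strassen reduces 8 recursive multiplications to 7 at each level.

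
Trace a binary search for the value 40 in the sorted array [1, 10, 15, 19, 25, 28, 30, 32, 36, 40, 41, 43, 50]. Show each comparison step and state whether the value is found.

Binary search for 40 in [1, 10, 15, 19, 25, 28, 30, 32, 36, 40, 41, 43, 50]:

lo=0, hi=12, mid=6, arr[mid]=30 -> 30 < 40, search right half
lo=7, hi=12, mid=9, arr[mid]=40 -> Found target at index 9!

Binary search finds 40 at index 9 after 2 comparisons. The search repeatedly halves the search space by comparing with the middle element.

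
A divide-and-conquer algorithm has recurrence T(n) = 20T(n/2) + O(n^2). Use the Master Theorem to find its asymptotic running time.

Master Theorem for T(n) = 20T(n/2) + O(n^2):

a = 20, b = 2, c = 2
log_b(a) = log_2(20) = 4.3219

Case 1: c = 2 < log_2(20) = 4.3219
T(n) = O(n^(log_2 20))

For T(n) = 20T(n/2) + O(n^2): log_2(20) = 4.3219. This is Case 1 of the Master Theorem (c < log_b(a), work dominated by leaves), giving O(n^(log_2 20)).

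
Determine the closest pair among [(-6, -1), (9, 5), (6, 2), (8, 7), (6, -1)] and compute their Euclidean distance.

Computing all pairwise distances among 5 points:

d((-6, -1), (9, 5)) = 16.1555
d((-6, -1), (6, 2)) = 12.3693
d((-6, -1), (8, 7)) = 16.1245
d((-6, -1), (6, -1)) = 12.0
d((9, 5), (6, 2)) = 4.2426
d((9, 5), (8, 7)) = 2.2361 <-- minimum
d((9, 5), (6, -1)) = 6.7082
d((6, 2), (8, 7)) = 5.3852
d((6, 2), (6, -1)) = 3.0
d((8, 7), (6, -1)) = 8.2462

Closest pair: (9, 5) and (8, 7) with distance 2.2361

The closest pair is (9, 5) and (8, 7) with Euclidean distance 2.2361. For 5 points, brute-force pairwise comparison is shown above. For large n, the divide-and-conquer algorithm (sort by x, recurse on halves, check the dividing strip) achieves O(n log n).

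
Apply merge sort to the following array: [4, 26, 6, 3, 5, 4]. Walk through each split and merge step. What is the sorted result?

Merge sort trace:

Split: [4, 26, 6, 3, 5, 4] -> [4, 26, 6] and [3, 5, 4]
  Split: [4, 26, 6] -> [4] and [26, 6]
    Split: [26, 6] -> [26] and [6]
    Merge: [26] + [6] -> [6, 26]
  Merge: [4] + [6, 26] -> [4, 6, 26]
  Split: [3, 5, 4] -> [3] and [5, 4]
    Split: [5, 4] -> [5] and [4]
    Merge: [5] + [4] -> [4, 5]
  Merge: [3] + [4, 5] -> [3, 4, 5]
Merge: [4, 6, 26] + [3, 4, 5] -> [3, 4, 4, 5, 6, 26]

Final sorted array: [3, 4, 4, 5, 6, 26]

The merge sort proceeds by recursively splitting the array and merging sorted halves.
After all merges, the sorted array is [3, 4, 4, 5, 6, 26].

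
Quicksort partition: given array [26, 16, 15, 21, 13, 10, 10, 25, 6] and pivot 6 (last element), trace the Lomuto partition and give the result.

Lomuto partition with pivot = 6:

Initial array: [26, 16, 15, 21, 13, 10, 10, 25, 6]

arr[0]=26 > 6: no swap
arr[1]=16 > 6: no swap
arr[2]=15 > 6: no swap
arr[3]=21 > 6: no swap
arr[4]=13 > 6: no swap
arr[5]=10 > 6: no swap
arr[6]=10 > 6: no swap
arr[7]=25 > 6: no swap

Place pivot at position 0: [6, 16, 15, 21, 13, 10, 10, 25, 26]
Pivot position: 0

After partitioning with pivot 6, the array becomes [6, 16, 15, 21, 13, 10, 10, 25, 26]. The pivot is placed at index 0. All elements to the left of the pivot are <= 6, and all elements to the right are > 6.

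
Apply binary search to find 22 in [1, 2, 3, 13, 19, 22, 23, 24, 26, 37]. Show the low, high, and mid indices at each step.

Binary search for 22 in [1, 2, 3, 13, 19, 22, 23, 24, 26, 37]:

lo=0, hi=9, mid=4, arr[mid]=19 -> 19 < 22, search right half
lo=5, hi=9, mid=7, arr[mid]=24 -> 24 > 22, search left half
lo=5, hi=6, mid=5, arr[mid]=22 -> Found target at index 5!

Binary search finds 22 at index 5 after 3 comparisons. The search repeatedly halves the search space by comparing with the middle element.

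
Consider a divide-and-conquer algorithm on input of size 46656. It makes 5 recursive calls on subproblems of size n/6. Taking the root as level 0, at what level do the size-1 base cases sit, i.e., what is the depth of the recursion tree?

For divide and conquer with division factor 6:

Problem sizes at each level:
Level 0: 46656
Level 1: 7776
Level 2: 1296
Level 3: 216
Level 4: 36
Level 5: 6
Level 6: 1

The root is level 0 and the size-1 base case is level 6 (the tree spans levels 0 through 6, i.e. 7 levels counting the root), so the depth is the number of divisions: log_6(46656) = 6

The recursion tree depth is log_6(46656) = 6. At each level, the problem size is divided by 6, so it takes 6 divisions to reduce to a base case of size 1. The algorithm makes 5 recursive calls at each level.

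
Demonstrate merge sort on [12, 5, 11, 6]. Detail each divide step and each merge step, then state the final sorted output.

Merge sort trace:

Split: [12, 5, 11, 6] -> [12, 5] and [11, 6]
  Split: [12, 5] -> [12] and [5]
  Merge: [12] + [5] -> [5, 12]
  Split: [11, 6] -> [11] and [6]
  Merge: [11] + [6] -> [6, 11]
Merge: [5, 12] + [6, 11] -> [5, 6, 11, 12]

Final sorted array: [5, 6, 11, 12]

The merge sort proceeds by recursively splitting the array and merging sorted halves.
After all merges, the sorted array is [5, 6, 11, 12].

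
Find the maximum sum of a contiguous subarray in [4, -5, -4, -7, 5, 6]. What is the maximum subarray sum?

Using Kadane's algorithm on [4, -5, -4, -7, 5, 6]:

Scanning through the array:
Position 1 (value -5): max_ending_here = -1, max_so_far = 4
Position 2 (value -4): max_ending_here = -4, max_so_far = 4
Position 3 (value -7): max_ending_here = -7, max_so_far = 4
Position 4 (value 5): max_ending_here = 5, max_so_far = 5
Position 5 (value 6): max_ending_here = 11, max_so_far = 11

Maximum subarray: [5, 6]
Maximum sum: 11

The maximum subarray is [5, 6] with sum 11. This subarray runs from index 4 to index 5.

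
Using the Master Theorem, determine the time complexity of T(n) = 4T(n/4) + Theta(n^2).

Master Theorem for T(n) = 4T(n/4) + O(n^2):

a = 4, b = 4, c = 2
log_b(a) = log_4(4) = 1.0000

Case 3: c = 2 > log_4(4) = 1.0000
T(n) = O(n^2) = O(n^2)

For T(n) = 4T(n/4) + O(n^2): log_4(4) = 1.0000. This is Case 3 of the Master Theorem (c > log_b(a), work dominated by root), giving O(n^2).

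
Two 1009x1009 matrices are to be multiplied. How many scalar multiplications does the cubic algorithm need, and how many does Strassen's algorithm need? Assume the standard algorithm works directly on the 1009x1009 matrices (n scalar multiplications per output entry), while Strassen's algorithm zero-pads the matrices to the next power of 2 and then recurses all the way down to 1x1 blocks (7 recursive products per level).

Matrix multiplication for 1009x1009 matrices:

Strassen's algorithm requires power-of-2 dimensions. Pad 1009x1009 to 1024x1024 (next power of 2).

Standard algorithm: 1009^3 = 1027243729 multiplications
Strassen's algorithm: 7^(log2(1024)) = 7^10 = 282475249 multiplications
Savings: 1027243729 - 282475249 = 744768480 multiplications

Standard: 1027243729 multiplications (1009^3). Strassen: 282475249 multiplications (7^10, after padding to 1024x1024). Strassen reduces 8 recursive multiplications to 7 at each level.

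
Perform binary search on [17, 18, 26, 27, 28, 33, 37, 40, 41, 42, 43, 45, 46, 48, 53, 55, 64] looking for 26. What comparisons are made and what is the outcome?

Binary search for 26 in [17, 18, 26, 27, 28, 33, 37, 40, 41, 42, 43, 45, 46, 48, 53, 55, 64]:

lo=0, hi=16, mid=8, arr[mid]=41 -> 41 > 26, search left half
lo=0, hi=7, mid=3, arr[mid]=27 -> 27 > 26, search left half
lo=0, hi=2, mid=1, arr[mid]=18 -> 18 < 26, search right half
lo=2, hi=2, mid=2, arr[mid]=26 -> Found target at index 2!

Binary search finds 26 at index 2 after 4 comparisons. The search repeatedly halves the search space by comparing with the middle element.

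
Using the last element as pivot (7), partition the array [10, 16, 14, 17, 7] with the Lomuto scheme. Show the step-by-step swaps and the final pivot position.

Lomuto partition with pivot = 7:

Initial array: [10, 16, 14, 17, 7]

arr[0]=10 > 7: no swap
arr[1]=16 > 7: no swap
arr[2]=14 > 7: no swap
arr[3]=17 > 7: no swap

Place pivot at position 0: [7, 16, 14, 17, 10]
Pivot position: 0

After partitioning with pivot 7, the array becomes [7, 16, 14, 17, 10]. The pivot is placed at index 0. All elements to the left of the pivot are <= 7, and all elements to the right are > 7.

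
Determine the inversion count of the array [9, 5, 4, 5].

Finding inversions in [9, 5, 4, 5]:

(0, 1): arr[0]=9 > arr[1]=5
(0, 2): arr[0]=9 > arr[2]=4
(0, 3): arr[0]=9 > arr[3]=5
(1, 2): arr[1]=5 > arr[2]=4

Total inversions: 4

The array has 4 inversion(s): (0,1), (0,2), (0,3), (1,2). Each pair (i,j) satisfies i < j and arr[i] > arr[j].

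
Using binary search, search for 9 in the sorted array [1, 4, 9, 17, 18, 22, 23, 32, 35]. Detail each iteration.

Binary search for 9 in [1, 4, 9, 17, 18, 22, 23, 32, 35]:

lo=0, hi=8, mid=4, arr[mid]=18 -> 18 > 9, search left half
lo=0, hi=3, mid=1, arr[mid]=4 -> 4 < 9, search right half
lo=2, hi=3, mid=2, arr[mid]=9 -> Found target at index 2!

Binary search finds 9 at index 2 after 3 comparisons. The search repeatedly halves the search space by comparing with the middle element.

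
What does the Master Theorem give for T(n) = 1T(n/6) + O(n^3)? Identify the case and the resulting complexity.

Master Theorem for T(n) = 1T(n/6) + O(n^3):

a = 1, b = 6, c = 3
log_b(a) = log_6(1) = 0.0000

Case 3: c = 3 > log_6(1) = 0.0000
T(n) = O(n^3) = O(n^3)

For T(n) = 1T(n/6) + O(n^3): log_6(1) = 0.0000. This is Case 3 of the Master Theorem (c > log_b(a), work dominated by root), giving O(n^3).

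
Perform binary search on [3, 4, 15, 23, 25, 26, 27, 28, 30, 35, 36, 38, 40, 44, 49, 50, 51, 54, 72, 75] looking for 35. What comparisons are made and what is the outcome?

Binary search for 35 in [3, 4, 15, 23, 25, 26, 27, 28, 30, 35, 36, 38, 40, 44, 49, 50, 51, 54, 72, 75]:

lo=0, hi=19, mid=9, arr[mid]=35 -> Found target at index 9!

Binary search finds 35 at index 9 after 1 comparisons. The search repeatedly halves the search space by comparing with the middle element.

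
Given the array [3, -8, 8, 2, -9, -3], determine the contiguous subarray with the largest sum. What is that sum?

Using Kadane's algorithm on [3, -8, 8, 2, -9, -3]:

Scanning through the array:
Position 1 (value -8): max_ending_here = -5, max_so_far = 3
Position 2 (value 8): max_ending_here = 8, max_so_far = 8
Position 3 (value 2): max_ending_here = 10, max_so_far = 10
Position 4 (value -9): max_ending_here = 1, max_so_far = 10
Position 5 (value -3): max_ending_here = -2, max_so_far = 10

Maximum subarray: [8, 2]
Maximum sum: 10

The maximum subarray is [8, 2] with sum 10. This subarray runs from index 2 to index 3.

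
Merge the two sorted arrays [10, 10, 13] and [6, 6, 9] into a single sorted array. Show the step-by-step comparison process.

Merging process:

Compare 10 vs 6: take 6 from right. Merged: [6]
Compare 10 vs 6: take 6 from right. Merged: [6, 6]
Compare 10 vs 9: take 9 from right. Merged: [6, 6, 9]
Append remaining from left: [10, 10, 13]. Merged: [6, 6, 9, 10, 10, 13]

Final merged array: [6, 6, 9, 10, 10, 13]
Total comparisons: 3

The merged array is [6, 6, 9, 10, 10, 13], requiring 3 comparisons. The merge step runs in O(n) time where n is the total number of elements.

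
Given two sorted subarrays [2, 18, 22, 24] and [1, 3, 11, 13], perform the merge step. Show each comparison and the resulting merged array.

Merging process:

Compare 2 vs 1: take 1 from right. Merged: [1]
Compare 2 vs 3: take 2 from left. Merged: [1, 2]
Compare 18 vs 3: take 3 from right. Merged: [1, 2, 3]
Compare 18 vs 11: take 11 from right. Merged: [1, 2, 3, 11]
Compare 18 vs 13: take 13 from right. Merged: [1, 2, 3, 11, 13]
Append remaining from left: [18, 22, 24]. Merged: [1, 2, 3, 11, 13, 18, 22, 24]

Final merged array: [1, 2, 3, 11, 13, 18, 22, 24]
Total comparisons: 5

The merged array is [1, 2, 3, 11, 13, 18, 22, 24], requiring 5 comparisons. The merge step runs in O(n) time where n is the total number of elements.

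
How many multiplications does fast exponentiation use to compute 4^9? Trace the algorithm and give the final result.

Computing 4^9 by squaring (build up from 4^1; each line after the first costs one multiplication):

4^1 = 4
4^2 = (4^1)^2 = 4^2 = 16
4^4 = (4^2)^2 = 16^2 = 256
4^8 = (4^4)^2 = 256^2 = 65536
4^9 = 4 * 4^8 = 4 * 65536 = 262144

Result: 262144
Multiplications needed: 4 (4 lines after 4^1)

4^9 = 262144. Using exponentiation by squaring, this requires 4 multiplications. The key idea: if the exponent is even, square the half-power; if odd, multiply by the base once.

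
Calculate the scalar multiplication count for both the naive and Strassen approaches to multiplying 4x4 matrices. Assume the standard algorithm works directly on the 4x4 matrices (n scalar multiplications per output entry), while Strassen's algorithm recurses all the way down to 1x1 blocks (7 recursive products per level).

Matrix multiplication for 4x4 matrices:

Standard algorithm: 4^3 = 64 multiplications
Strassen's algorithm: 7^(log2(4)) = 7^2 = 49 multiplications
Savings: 64 - 49 = 15 multiplications

Standard: 64 multiplications (4^3). Strassen: 49 multiplications (7^2). Strassen reduces 8 recursive multiplications to 7 at each level.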